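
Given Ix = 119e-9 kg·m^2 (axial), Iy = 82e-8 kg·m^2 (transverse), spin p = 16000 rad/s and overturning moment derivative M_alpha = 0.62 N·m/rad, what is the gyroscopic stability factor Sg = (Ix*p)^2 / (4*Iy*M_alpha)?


Sg = Ix^2 * p^2 / (4 * Iy * M_alpha) = (119e-9)^2 * 16000^2 / (4 * 82e-8 * 0.62) = 1.783

1.783


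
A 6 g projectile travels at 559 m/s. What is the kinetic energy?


E = 0.5*m*v^2 = 0.5*0.006*559^2 = 937.4 J

937.4 J


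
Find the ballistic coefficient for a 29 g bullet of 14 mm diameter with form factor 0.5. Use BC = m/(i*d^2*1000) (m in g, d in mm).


BC = m/(i*d^2*1000) = 29/(0.5 * 14^2 * 1000) = 0.0002959

0.0002959


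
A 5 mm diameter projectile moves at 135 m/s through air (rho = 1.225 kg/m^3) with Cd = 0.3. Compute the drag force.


A = pi*(d/2)^2 = pi*(5/2000)^2 = 1.96350e-05 m^2
Fd = 0.5*Cd*rho*A*v^2 = 0.5*0.3*1.225*1.96350e-05*135^2 = 0.06575 N

0.06575 N


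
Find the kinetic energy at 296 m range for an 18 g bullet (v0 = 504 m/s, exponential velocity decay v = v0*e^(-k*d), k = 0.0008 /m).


v = v0*exp(-k*d) = 504*exp(-0.0008*296) = 397.731 m/s
E = 0.5*m*v^2 = 0.5*0.018*397.731^2 = 1424 J

1424 J


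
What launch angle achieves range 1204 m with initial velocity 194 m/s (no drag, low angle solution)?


sin(2*theta) = R*g/v0^2 = 1204*9.81/194^2 = 0.313828, theta = arcsin(0.313828)/2 = 9.145°

9.145 degrees


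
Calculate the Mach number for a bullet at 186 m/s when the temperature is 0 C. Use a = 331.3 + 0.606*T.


a = 331.3 + 0.606*(0) = 331.3 m/s
M = v/a = 186/331.3 = 0.5614

0.5614


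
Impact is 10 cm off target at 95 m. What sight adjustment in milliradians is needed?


1 mrad subtends 1 cm per 10 m of range, so adj = error_cm / (dist_m / 10) = 10 / (95/10) = 1.053 mrad

1.053 mrad


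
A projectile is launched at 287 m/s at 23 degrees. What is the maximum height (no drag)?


H = (v0*sin(theta))^2 / (2g) = (287*sin(23°))^2 / (2*9.81) = 640.9 m

640.9 m


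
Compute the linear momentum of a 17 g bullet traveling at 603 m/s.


p = m*v = 0.017*603 = 10.25 kg·m/s

10.25 kg·m/s


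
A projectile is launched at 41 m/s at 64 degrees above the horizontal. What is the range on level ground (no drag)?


R = v0^2 * sin(2*theta) / g = 41^2 * sin(2*64°) / 9.81 = 135 m

135 m


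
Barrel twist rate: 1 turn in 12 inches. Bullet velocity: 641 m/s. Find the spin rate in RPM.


twist_m = 12*0.0254 = 0.3048 m
spin = v/twist = 641/0.3048 = 2103.018 rev/s
RPM = spin*60 = 2103.018*60 ≈ 126181 RPM

126181 RPM


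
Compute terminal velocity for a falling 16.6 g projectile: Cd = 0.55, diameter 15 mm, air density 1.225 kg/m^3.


A = pi*(d/2)^2 = pi*(15/2000)^2 = 1.76715e-04 m^2
vt = sqrt(2mg/(Cd*rho*A)) = sqrt(2*0.0166*9.81/(0.55 * 1.225 * 1.76715e-04)) = 52.3 m/s

52.3 m/s


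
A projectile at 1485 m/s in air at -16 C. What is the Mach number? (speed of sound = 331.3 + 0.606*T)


a = 331.3 + 0.606*(-16) = 321.604 m/s
M = v/a = 1485/321.604 = 4.617

4.617


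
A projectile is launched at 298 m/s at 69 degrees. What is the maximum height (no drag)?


H = (v0*sin(theta))^2 / (2g) = (298*sin(69°))^2 / (2*9.81) = 3945 m

3945 m


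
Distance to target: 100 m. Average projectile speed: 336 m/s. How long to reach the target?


t = d/v = 100/336 = 0.2976 s

0.2976 s


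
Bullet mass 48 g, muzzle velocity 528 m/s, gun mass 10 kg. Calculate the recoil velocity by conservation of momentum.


v_recoil = m_p * v_p / m_gun = 0.048 * 528 / 10 = 2.534 m/s

2.534 m/s


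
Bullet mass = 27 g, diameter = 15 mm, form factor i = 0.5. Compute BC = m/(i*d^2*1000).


BC = m/(i*d^2*1000) = 27/(0.5 * 15^2 * 1000) = 0.00024

0.00024


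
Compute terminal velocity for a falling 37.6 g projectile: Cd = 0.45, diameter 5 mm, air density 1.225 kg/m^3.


A = pi*(d/2)^2 = pi*(5/2000)^2 = 1.96350e-05 m^2
vt = sqrt(2mg/(Cd*rho*A)) = sqrt(2*0.0376*9.81/(0.45 * 1.225 * 1.96350e-05)) = 261.1 m/s

261.1 m/s


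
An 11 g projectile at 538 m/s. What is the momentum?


p = m*v = 0.011*538 = 5.918 kg·m/s

5.918 kg·m/s


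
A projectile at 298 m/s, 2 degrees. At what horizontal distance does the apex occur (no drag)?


R = v0^2*sin(2*theta)/g = 298^2*sin(2*2°)/9.81 = 631.463 m
apex_dist = R/2 = 631.463/2 = 315.7 m

315.7 m


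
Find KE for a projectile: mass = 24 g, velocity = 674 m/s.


E = 0.5*m*v^2 = 0.5*0.024*674^2 = 5451 J

5451 J


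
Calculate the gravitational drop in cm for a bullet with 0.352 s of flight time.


drop = 0.5*g*t^2 = 0.5*9.81*0.352^2 = 0.607749 m ≈ 60.77 cm

60.77 cm


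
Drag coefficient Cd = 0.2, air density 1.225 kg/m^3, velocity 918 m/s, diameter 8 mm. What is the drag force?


A = pi*(d/2)^2 = pi*(8/2000)^2 = 5.02655e-05 m^2
Fd = 0.5*Cd*rho*A*v^2 = 0.5*0.2*1.225*5.02655e-05*918^2 = 5.189 N

5.189 N


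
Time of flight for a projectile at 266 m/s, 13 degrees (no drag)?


T = 2*v0*sin(theta)/g = 2*266*sin(13°)/9.81 = 12.2 s

12.2 s


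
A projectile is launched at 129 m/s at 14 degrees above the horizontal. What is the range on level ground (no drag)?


R = v0^2 * sin(2*theta) / g = 129^2 * sin(2*14°) / 9.81 = 796.4 m

796.4 m


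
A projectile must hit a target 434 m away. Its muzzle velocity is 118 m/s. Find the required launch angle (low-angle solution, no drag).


sin(2*theta) = R*g/v0^2 = 434*9.81/118^2 = 0.30577, theta = arcsin(0.30577)/2 = 8.902°

8.902 degrees


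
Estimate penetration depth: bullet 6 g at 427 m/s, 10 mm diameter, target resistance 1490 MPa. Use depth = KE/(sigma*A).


A = pi*(d/2)^2 = pi*(10/2)^2 = 78.5398 mm^2
E = 0.5*m*v^2 = 0.5*0.006*427^2 = 546.987 J
depth = E/(sigma*A) = 546.987 J / (1490 MPa * 78.5398 mm^2) = 546.987/(1490 * 78.5398) m = 0.00467413 m ≈ 4.674 mm

4.674 mm


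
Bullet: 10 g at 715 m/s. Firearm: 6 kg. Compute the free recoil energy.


v_r = m_p*v_p/m_gun = 0.01*715/6 = 1.19167 m/s, E_r = 0.5*m_gun*v_r^2 = 0.5*6*1.19167^2 = 4.26 J

4.26 J


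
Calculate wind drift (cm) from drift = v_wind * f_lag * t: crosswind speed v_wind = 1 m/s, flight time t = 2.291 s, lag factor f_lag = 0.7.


drift = v_wind * lag * t = 1 * 0.7 * 2.291 = 1.6037 m ≈ 160.4 cm

160.4 cm


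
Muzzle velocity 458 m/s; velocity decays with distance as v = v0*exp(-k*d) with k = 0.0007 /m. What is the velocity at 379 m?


v = v0*exp(-k*d) = 458*exp(-0.0007*379) = 351.3 m/s

351.3 m/s


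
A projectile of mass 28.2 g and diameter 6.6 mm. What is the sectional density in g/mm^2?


SD = m/d^2 = 28.2/6.6^2 = 0.6474 g/mm^2

0.6474 g/mm^2


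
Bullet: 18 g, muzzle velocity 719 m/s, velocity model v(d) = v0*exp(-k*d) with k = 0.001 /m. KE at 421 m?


v = v0*exp(-k*d) = 719*exp(-0.001*421) = 471.944 m/s
E = 0.5*m*v^2 = 0.5*0.018*471.944^2 = 2005 J

2005 J


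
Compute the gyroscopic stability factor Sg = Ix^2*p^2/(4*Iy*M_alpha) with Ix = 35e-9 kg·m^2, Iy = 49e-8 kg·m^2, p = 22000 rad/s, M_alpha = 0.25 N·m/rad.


Sg = Ix^2 * p^2 / (4 * Iy * M_alpha) = (35e-9)^2 * 22000^2 / (4 * 49e-8 * 0.25) = 1.21

1.21


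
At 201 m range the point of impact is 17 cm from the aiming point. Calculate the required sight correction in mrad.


1 mrad subtends 1 cm per 10 m of range, so adj = error_cm / (dist_m / 10) = 17 / (201/10) = 0.8458 mrad

0.8458 mrad


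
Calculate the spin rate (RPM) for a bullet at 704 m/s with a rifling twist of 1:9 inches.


twist_m = 9*0.0254 = 0.2286 m
spin = v/twist = 704/0.2286 = 3079.615 rev/s
RPM = spin*60 = 3079.615*60 ≈ 184777 RPM

184777 RPM


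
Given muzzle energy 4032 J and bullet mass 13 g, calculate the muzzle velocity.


v = sqrt(2*E/m) = sqrt(2*4032/0.013) = 787.6 m/s

787.6 m/s


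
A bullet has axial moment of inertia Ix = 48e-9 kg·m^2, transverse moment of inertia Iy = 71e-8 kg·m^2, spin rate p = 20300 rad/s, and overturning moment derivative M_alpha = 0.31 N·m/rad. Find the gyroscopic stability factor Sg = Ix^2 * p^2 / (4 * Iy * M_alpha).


Sg = Ix^2 * p^2 / (4 * Iy * M_alpha) = (48e-9)^2 * 20300^2 / (4 * 71e-8 * 0.31) = 1.078

1.078


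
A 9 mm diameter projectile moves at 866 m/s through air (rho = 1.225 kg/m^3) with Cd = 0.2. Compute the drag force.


A = pi*(d/2)^2 = pi*(9/2000)^2 = 6.36173e-05 m^2
Fd = 0.5*Cd*rho*A*v^2 = 0.5*0.2*1.225*6.36173e-05*866^2 = 5.844 N

5.844 N


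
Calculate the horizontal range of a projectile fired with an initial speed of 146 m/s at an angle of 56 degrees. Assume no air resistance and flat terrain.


R = v0^2 * sin(2*theta) / g = 146^2 * sin(2*56°) / 9.81 = 2015 m

2015 m


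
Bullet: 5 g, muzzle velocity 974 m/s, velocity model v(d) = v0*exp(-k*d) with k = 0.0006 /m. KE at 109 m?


v = v0*exp(-k*d) = 974*exp(-0.0006*109) = 912.339 m/s
E = 0.5*m*v^2 = 0.5*0.005*912.339^2 = 2081 J

2081 J


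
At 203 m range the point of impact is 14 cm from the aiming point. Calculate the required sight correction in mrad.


1 mrad subtends 1 cm per 10 m of range, so adj = error_cm / (dist_m / 10) = 14 / (203/10) = 0.6897 mrad

0.6897 mrad


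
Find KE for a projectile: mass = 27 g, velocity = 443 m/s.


E = 0.5*m*v^2 = 0.5*0.027*443^2 = 2649 J

2649 J


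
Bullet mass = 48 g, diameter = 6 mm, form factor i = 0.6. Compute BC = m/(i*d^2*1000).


BC = m/(i*d^2*1000) = 48/(0.6 * 6^2 * 1000) = 0.002222

0.002222


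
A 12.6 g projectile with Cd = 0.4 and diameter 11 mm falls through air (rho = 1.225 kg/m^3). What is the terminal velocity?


A = pi*(d/2)^2 = pi*(11/2000)^2 = 9.50332e-05 m^2
vt = sqrt(2mg/(Cd*rho*A)) = sqrt(2*0.0126*9.81/(0.4 * 1.225 * 9.50332e-05)) = 72.86 m/s

72.86 m/s


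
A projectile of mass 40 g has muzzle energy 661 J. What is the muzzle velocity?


v = sqrt(2*E/m) = sqrt(2*661/0.04) = 181.8 m/s

181.8 m/s


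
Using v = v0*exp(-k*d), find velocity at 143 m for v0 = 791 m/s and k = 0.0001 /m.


v = v0*exp(-k*d) = 791*exp(-0.0001*143) = 779.8 m/s

779.8 m/s


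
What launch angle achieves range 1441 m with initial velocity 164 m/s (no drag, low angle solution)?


sin(2*theta) = R*g/v0^2 = 1441*9.81/164^2 = 0.525588, theta = arcsin(0.525588)/2 = 15.85°

15.85 degrees


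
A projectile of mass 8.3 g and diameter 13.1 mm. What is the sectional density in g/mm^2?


SD = m/d^2 = 8.3/13.1^2 = 0.04837 g/mm^2

0.04837 g/mm^2


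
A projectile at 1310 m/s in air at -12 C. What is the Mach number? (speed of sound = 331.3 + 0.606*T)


a = 331.3 + 0.606*(-12) = 324.028 m/s
M = v/a = 1310/324.028 = 4.043

4.043


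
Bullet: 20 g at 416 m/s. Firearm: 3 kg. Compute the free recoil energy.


v_r = m_p*v_p/m_gun = 0.02*416/3 = 2.77333 m/s, E_r = 0.5*m_gun*v_r^2 = 0.5*3*2.77333^2 = 11.54 J

11.54 J


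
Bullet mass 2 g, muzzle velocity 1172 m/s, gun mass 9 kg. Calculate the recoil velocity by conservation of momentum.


v_recoil = m_p * v_p / m_gun = 0.002 * 1172 / 9 = 0.2604 m/s

0.2604 m/s


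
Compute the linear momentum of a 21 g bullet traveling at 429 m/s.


p = m*v = 0.021*429 = 9.009 kg·m/s

9.009 kg·m/s


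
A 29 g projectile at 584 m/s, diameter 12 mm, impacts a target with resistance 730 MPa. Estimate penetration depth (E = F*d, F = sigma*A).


A = pi*(d/2)^2 = pi*(12/2)^2 = 113.097 mm^2
E = 0.5*m*v^2 = 0.5*0.029*584^2 = 4945.31 J
depth = E/(sigma*A) = 4945.31 J / (730 MPa * 113.097 mm^2) = 4945.31/(730 * 113.097) m = 0.0598988 m ≈ 59.9 mm

59.9 mm


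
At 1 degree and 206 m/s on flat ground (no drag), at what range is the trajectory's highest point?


R = v0^2*sin(2*theta)/g = 206^2*sin(2*1°)/9.81 = 150.968 m
apex_dist = R/2 = 150.968/2 = 75.48 m

75.48 m


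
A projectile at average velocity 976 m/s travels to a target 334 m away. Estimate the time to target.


t = d/v = 334/976 = 0.3422 s

0.3422 s


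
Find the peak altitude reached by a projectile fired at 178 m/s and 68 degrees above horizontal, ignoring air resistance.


H = (v0*sin(theta))^2 / (2g) = (178*sin(68°))^2 / (2*9.81) = 1388 m

1388 m


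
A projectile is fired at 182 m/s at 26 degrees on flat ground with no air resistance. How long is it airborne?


T = 2*v0*sin(theta)/g = 2*182*sin(26°)/9.81 = 16.27 s

16.27 s


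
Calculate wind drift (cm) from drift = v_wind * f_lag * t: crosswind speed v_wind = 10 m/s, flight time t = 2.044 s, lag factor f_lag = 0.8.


drift = v_wind * lag * t = 10 * 0.8 * 2.044 = 16.352 m ≈ 1635 cm

1635 cm


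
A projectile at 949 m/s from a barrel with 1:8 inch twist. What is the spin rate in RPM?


twist_m = 8*0.0254 = 0.2032 m
spin = v/twist = 949/0.2032 = 4670.276 rev/s
RPM = spin*60 = 4670.276*60 ≈ 280217 RPM

280217 RPM


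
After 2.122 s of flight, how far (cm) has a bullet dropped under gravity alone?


drop = 0.5*g*t^2 = 0.5*9.81*2.122^2 = 22.0866 m ≈ 2209 cm

2209 cm


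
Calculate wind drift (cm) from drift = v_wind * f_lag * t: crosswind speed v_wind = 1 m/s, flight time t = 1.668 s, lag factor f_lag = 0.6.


drift = v_wind * lag * t = 1 * 0.6 * 1.668 = 1.0008 m ≈ 100.1 cm

100.1 cm


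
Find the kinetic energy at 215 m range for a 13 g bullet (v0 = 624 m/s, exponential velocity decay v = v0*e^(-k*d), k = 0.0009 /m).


v = v0*exp(-k*d) = 624*exp(-0.0009*215) = 514.22 m/s
E = 0.5*m*v^2 = 0.5*0.013*514.22^2 = 1719 J

1719 J


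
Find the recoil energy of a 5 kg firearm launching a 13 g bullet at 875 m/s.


v_r = m_p*v_p/m_gun = 0.013*875/5 = 2.275 m/s, E_r = 0.5*m_gun*v_r^2 = 0.5*5*2.275^2 = 12.94 J

12.94 J


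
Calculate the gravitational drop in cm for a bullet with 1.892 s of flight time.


drop = 0.5*g*t^2 = 0.5*9.81*1.892^2 = 17.5583 m ≈ 1756 cm

1756 cm


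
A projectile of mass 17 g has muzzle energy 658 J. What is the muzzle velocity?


v = sqrt(2*E/m) = sqrt(2*658/0.017) = 278.2 m/s

278.2 m/s


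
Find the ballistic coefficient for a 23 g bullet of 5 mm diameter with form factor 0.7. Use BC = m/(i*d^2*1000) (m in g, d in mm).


BC = m/(i*d^2*1000) = 23/(0.7 * 5^2 * 1000) = 0.001314

0.001314


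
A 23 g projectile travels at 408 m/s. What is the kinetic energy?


E = 0.5*m*v^2 = 0.5*0.023*408^2 = 1914 J

1914 J


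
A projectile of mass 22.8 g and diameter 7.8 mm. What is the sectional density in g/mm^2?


SD = m/d^2 = 22.8/7.8^2 = 0.3748 g/mm^2

0.3748 g/mm^2


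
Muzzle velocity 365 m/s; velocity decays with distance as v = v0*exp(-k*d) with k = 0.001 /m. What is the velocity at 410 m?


v = v0*exp(-k*d) = 365*exp(-0.001*410) = 242.2 m/s

242.2 m/s


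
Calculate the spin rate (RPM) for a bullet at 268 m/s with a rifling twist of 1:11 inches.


twist_m = 11*0.0254 = 0.2794 m
spin = v/twist = 268/0.2794 = 959.1983 rev/s
RPM = spin*60 = 959.1983*60 ≈ 57552 RPM

57552 RPM


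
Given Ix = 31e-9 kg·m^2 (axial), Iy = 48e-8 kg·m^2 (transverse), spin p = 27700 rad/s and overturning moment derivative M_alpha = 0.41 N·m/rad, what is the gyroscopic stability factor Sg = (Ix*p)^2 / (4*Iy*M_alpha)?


Sg = Ix^2 * p^2 / (4 * Iy * M_alpha) = (31e-9)^2 * 27700^2 / (4 * 48e-8 * 0.41) = 0.9367

0.9367


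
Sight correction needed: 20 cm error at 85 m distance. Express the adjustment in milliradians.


1 mrad subtends 1 cm per 10 m of range, so adj = error_cm / (dist_m / 10) = 20 / (85/10) = 2.353 mrad

2.353 mrad


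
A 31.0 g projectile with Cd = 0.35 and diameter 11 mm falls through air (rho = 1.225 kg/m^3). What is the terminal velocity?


A = pi*(d/2)^2 = pi*(11/2000)^2 = 9.50332e-05 m^2
vt = sqrt(2mg/(Cd*rho*A)) = sqrt(2*0.031*9.81/(0.35 * 1.225 * 9.50332e-05)) = 122.2 m/s

122.2 m/s


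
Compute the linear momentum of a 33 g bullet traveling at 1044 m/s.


p = m*v = 0.033*1044 = 34.45 kg·m/s

34.45 kg·m/s


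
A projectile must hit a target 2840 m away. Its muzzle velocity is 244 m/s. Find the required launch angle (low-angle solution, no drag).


sin(2*theta) = R*g/v0^2 = 2840*9.81/244^2 = 0.467959, theta = arcsin(0.467959)/2 = 13.95°

13.95 degrees


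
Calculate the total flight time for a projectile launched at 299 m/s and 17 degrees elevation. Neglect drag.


T = 2*v0*sin(theta)/g = 2*299*sin(17°)/9.81 = 17.82 s

17.82 s


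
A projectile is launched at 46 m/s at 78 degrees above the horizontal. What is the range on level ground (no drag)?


R = v0^2 * sin(2*theta) / g = 46^2 * sin(2*78°) / 9.81 = 87.73 m

87.73 m


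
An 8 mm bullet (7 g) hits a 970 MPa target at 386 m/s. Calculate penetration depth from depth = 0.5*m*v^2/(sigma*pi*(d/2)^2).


A = pi*(d/2)^2 = pi*(8/2)^2 = 50.2655 mm^2
E = 0.5*m*v^2 = 0.5*0.007*386^2 = 521.486 J
depth = E/(sigma*A) = 521.486 J / (970 MPa * 50.2655 mm^2) = 521.486/(970 * 50.2655) m = 0.0106955 m ≈ 10.7 mm

10.7 mm


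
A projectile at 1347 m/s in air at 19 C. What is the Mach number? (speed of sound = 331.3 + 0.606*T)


a = 331.3 + 0.606*(19) = 342.814 m/s
M = v/a = 1347/342.814 = 3.929

3.929


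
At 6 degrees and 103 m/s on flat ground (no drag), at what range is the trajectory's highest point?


R = v0^2*sin(2*theta)/g = 103^2*sin(2*6°)/9.81 = 224.846 m
apex_dist = R/2 = 224.846/2 = 112.4 m

112.4 m


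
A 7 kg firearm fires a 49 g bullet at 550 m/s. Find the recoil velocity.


v_recoil = m_p * v_p / m_gun = 0.049 * 550 / 7 = 3.85 m/s

3.85 m/s


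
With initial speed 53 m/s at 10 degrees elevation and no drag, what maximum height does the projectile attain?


H = (v0*sin(theta))^2 / (2g) = (53*sin(10°))^2 / (2*9.81) = 4.317 m

4.317 m


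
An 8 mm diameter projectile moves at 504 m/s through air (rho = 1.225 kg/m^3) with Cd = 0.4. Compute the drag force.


A = pi*(d/2)^2 = pi*(8/2000)^2 = 5.02655e-05 m^2
Fd = 0.5*Cd*rho*A*v^2 = 0.5*0.4*1.225*5.02655e-05*504^2 = 3.128 N

3.128 N


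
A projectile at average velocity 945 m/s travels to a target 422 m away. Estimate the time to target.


t = d/v = 422/945 = 0.4466 s

0.4466 s


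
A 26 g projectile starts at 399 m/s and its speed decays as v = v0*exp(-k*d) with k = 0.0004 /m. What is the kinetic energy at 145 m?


v = v0*exp(-k*d) = 399*exp(-0.0004*145) = 376.516 m/s
E = 0.5*m*v^2 = 0.5*0.026*376.516^2 = 1843 J

1843 J


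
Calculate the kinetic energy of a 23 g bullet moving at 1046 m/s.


E = 0.5*m*v^2 = 0.5*0.023*1046^2 = 12582 J

12582 J


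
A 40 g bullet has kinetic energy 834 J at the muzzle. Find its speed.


v = sqrt(2*E/m) = sqrt(2*834/0.04) = 204.2 m/s

204.2 m/s


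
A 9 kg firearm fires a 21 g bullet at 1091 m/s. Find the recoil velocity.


v_recoil = m_p * v_p / m_gun = 0.021 * 1091 / 9 = 2.546 m/s

2.546 m/s


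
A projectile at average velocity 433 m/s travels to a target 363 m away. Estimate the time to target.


t = d/v = 363/433 = 0.8383 s

0.8383 s


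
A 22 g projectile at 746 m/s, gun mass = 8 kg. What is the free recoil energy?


v_r = m_p*v_p/m_gun = 0.022*746/8 = 2.0515 m/s, E_r = 0.5*m_gun*v_r^2 = 0.5*8*2.0515^2 = 16.83 J

16.83 J


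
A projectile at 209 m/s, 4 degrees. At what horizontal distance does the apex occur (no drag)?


R = v0^2*sin(2*theta)/g = 209^2*sin(2*4°)/9.81 = 619.696 m
apex_dist = R/2 = 619.696/2 = 309.8 m

309.8 m


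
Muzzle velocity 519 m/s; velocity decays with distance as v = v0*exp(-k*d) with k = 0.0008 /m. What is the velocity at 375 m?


v = v0*exp(-k*d) = 519*exp(-0.0008*375) = 384.5 m/s

384.5 m/s


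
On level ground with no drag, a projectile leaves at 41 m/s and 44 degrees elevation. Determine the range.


R = v0^2 * sin(2*theta) / g = 41^2 * sin(2*44°) / 9.81 = 171.3 m

171.3 m


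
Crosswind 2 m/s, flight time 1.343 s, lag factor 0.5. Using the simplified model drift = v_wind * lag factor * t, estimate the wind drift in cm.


drift = v_wind * lag * t = 2 * 0.5 * 1.343 = 1.343 m ≈ 134.3 cm

134.3 cm


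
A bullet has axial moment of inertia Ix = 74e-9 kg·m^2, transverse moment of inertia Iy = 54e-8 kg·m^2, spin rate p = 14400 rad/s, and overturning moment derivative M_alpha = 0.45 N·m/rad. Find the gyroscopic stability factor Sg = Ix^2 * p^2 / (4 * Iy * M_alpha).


Sg = Ix^2 * p^2 / (4 * Iy * M_alpha) = (74e-9)^2 * 14400^2 / (4 * 54e-8 * 0.45) = 1.168

1.168


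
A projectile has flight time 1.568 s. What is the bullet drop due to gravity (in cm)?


drop = 0.5*g*t^2 = 0.5*9.81*1.568^2 = 12.0596 m ≈ 1206 cm

1206 cm


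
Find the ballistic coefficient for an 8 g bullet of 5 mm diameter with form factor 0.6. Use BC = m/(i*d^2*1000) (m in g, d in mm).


BC = m/(i*d^2*1000) = 8/(0.6 * 5^2 * 1000) = 0.0005333

0.0005333


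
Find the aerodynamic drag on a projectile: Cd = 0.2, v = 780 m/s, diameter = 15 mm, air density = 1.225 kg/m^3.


A = pi*(d/2)^2 = pi*(15/2000)^2 = 1.76715e-04 m^2
Fd = 0.5*Cd*rho*A*v^2 = 0.5*0.2*1.225*1.76715e-04*780^2 = 13.17 N

13.17 N


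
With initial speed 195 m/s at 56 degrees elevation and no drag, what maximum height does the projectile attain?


H = (v0*sin(theta))^2 / (2g) = (195*sin(56°))^2 / (2*9.81) = 1332 m

1332 m


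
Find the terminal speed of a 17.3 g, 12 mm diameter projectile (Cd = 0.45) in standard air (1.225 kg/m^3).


A = pi*(d/2)^2 = pi*(12/2000)^2 = 1.13097e-04 m^2
vt = sqrt(2mg/(Cd*rho*A)) = sqrt(2*0.0173*9.81/(0.45 * 1.225 * 1.13097e-04)) = 73.79 m/s

73.79 m/s


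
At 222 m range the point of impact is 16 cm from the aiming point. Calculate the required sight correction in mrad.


1 mrad subtends 1 cm per 10 m of range, so adj = error_cm / (dist_m / 10) = 16 / (222/10) = 0.7207 mrad

0.7207 mrad


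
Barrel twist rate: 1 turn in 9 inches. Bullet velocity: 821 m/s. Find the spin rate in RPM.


twist_m = 9*0.0254 = 0.2286 m
spin = v/twist = 821/0.2286 = 3591.426 rev/s
RPM = spin*60 = 3591.426*60 ≈ 215486 RPM

215486 RPM


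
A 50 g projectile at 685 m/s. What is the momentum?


p = m*v = 0.05*685 = 34.25 kg·m/s

34.25 kg·m/s


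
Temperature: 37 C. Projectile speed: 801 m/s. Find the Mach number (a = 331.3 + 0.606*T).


a = 331.3 + 0.606*(37) = 353.722 m/s
M = v/a = 801/353.722 = 2.264

2.264


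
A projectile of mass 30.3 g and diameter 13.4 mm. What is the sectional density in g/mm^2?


SD = m/d^2 = 30.3/13.4^2 = 0.1687 g/mm^2

0.1687 g/mm^2


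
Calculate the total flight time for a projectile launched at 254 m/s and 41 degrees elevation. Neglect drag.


T = 2*v0*sin(theta)/g = 2*254*sin(41°)/9.81 = 33.97 s

33.97 s


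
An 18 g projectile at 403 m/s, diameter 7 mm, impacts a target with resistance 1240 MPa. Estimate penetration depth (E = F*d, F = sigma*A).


A = pi*(d/2)^2 = pi*(7/2)^2 = 38.4845 mm^2
E = 0.5*m*v^2 = 0.5*0.018*403^2 = 1461.68 J
depth = E/(sigma*A) = 1461.68 J / (1240 MPa * 38.4845 mm^2) = 1461.68/(1240 * 38.4845) m = 0.0306299 m ≈ 30.63 mm

30.63 mm


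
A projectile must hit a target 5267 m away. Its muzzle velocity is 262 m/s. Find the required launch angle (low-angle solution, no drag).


sin(2*theta) = R*g/v0^2 = 5267*9.81/262^2 = 0.752714, theta = arcsin(0.752714)/2 = 24.41°

24.41 degrees


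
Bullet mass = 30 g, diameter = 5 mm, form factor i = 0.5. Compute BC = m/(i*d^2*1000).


BC = m/(i*d^2*1000) = 30/(0.5 * 5^2 * 1000) = 0.0024

0.0024


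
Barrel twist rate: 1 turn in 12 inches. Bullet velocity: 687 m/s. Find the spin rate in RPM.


twist_m = 12*0.0254 = 0.3048 m
spin = v/twist = 687/0.3048 = 2253.937 rev/s
RPM = spin*60 = 2253.937*60 ≈ 135236 RPM

135236 RPM


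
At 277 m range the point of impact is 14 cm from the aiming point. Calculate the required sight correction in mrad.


1 mrad subtends 1 cm per 10 m of range, so adj = error_cm / (dist_m / 10) = 14 / (277/10) = 0.5054 mrad

0.5054 mrad


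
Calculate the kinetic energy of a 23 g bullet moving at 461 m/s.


E = 0.5*m*v^2 = 0.5*0.023*461^2 = 2444 J

2444 J


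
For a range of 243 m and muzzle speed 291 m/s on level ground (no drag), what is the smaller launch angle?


sin(2*theta) = R*g/v0^2 = 243*9.81/291^2 = 0.0281507, theta = arcsin(0.0281507)/2 = 0.8066°

0.8066 degrees


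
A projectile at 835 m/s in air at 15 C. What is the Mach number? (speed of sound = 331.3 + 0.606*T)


a = 331.3 + 0.606*(15) = 340.39 m/s
M = v/a = 835/340.39 = 2.453

2.453


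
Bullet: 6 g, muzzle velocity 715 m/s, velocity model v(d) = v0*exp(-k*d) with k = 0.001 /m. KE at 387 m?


v = v0*exp(-k*d) = 715*exp(-0.001*387) = 485.55 m/s
E = 0.5*m*v^2 = 0.5*0.006*485.55^2 = 707.3 J

707.3 J


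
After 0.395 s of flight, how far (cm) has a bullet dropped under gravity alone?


drop = 0.5*g*t^2 = 0.5*9.81*0.395^2 = 0.765303 m ≈ 76.53 cm

76.53 cm


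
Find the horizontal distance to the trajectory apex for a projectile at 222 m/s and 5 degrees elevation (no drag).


R = v0^2*sin(2*theta)/g = 222^2*sin(2*5°)/9.81 = 872.383 m
apex_dist = R/2 = 872.383/2 = 436.2 m

436.2 m


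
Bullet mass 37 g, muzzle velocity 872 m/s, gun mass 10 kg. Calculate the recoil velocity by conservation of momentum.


v_recoil = m_p * v_p / m_gun = 0.037 * 872 / 10 = 3.226 m/s

3.226 m/s


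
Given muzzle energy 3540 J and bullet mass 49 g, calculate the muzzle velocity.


v = sqrt(2*E/m) = sqrt(2*3540/0.049) = 380.1 m/s

380.1 m/s


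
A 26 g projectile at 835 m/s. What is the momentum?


p = m*v = 0.026*835 = 21.71 kg·m/s

21.71 kg·m/s


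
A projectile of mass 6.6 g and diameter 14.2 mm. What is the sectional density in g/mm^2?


SD = m/d^2 = 6.6/14.2^2 = 0.03273 g/mm^2

0.03273 g/mm^2


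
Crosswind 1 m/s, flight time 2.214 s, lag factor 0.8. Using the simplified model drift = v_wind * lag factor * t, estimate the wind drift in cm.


drift = v_wind * lag * t = 1 * 0.8 * 2.214 = 1.7712 m ≈ 177.1 cm

177.1 cm


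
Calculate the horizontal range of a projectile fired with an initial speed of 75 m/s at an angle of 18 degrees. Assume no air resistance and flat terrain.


R = v0^2 * sin(2*theta) / g = 75^2 * sin(2*18°) / 9.81 = 337 m

337 m


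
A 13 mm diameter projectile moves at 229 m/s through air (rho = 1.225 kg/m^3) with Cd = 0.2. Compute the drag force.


A = pi*(d/2)^2 = pi*(13/2000)^2 = 1.32732e-04 m^2
Fd = 0.5*Cd*rho*A*v^2 = 0.5*0.2*1.225*1.32732e-04*229^2 = 0.8527 N

0.8527 N


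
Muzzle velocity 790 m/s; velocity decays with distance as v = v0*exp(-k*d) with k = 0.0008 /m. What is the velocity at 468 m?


v = v0*exp(-k*d) = 790*exp(-0.0008*468) = 543.3 m/s

543.3 m/s


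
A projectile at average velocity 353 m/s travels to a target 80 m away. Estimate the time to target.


t = d/v = 80/353 = 0.2266 s

0.2266 s


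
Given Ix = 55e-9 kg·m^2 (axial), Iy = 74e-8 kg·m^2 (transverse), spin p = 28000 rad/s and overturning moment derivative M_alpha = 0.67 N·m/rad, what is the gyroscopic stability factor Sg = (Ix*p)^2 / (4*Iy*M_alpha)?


Sg = Ix^2 * p^2 / (4 * Iy * M_alpha) = (55e-9)^2 * 28000^2 / (4 * 74e-8 * 0.67) = 1.196

1.196


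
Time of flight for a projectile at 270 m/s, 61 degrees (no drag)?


T = 2*v0*sin(theta)/g = 2*270*sin(61°)/9.81 = 48.14 s

48.14 s


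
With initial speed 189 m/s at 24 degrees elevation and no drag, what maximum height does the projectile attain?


H = (v0*sin(theta))^2 / (2g) = (189*sin(24°))^2 / (2*9.81) = 301.2 m

301.2 m


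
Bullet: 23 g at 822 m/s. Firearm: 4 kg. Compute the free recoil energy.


v_r = m_p*v_p/m_gun = 0.023*822/4 = 4.7265 m/s, E_r = 0.5*m_gun*v_r^2 = 0.5*4*4.7265^2 = 44.68 J

44.68 J


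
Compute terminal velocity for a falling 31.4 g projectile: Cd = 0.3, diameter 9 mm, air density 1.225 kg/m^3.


A = pi*(d/2)^2 = pi*(9/2000)^2 = 6.36173e-05 m^2
vt = sqrt(2mg/(Cd*rho*A)) = sqrt(2*0.0314*9.81/(0.3 * 1.225 * 6.36173e-05)) = 162.3 m/s

162.3 m/s


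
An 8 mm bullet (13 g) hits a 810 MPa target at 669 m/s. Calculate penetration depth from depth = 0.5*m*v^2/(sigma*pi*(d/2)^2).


A = pi*(d/2)^2 = pi*(8/2)^2 = 50.2655 mm^2
E = 0.5*m*v^2 = 0.5*0.013*669^2 = 2909.15 J
depth = E/(sigma*A) = 2909.15 J / (810 MPa * 50.2655 mm^2) = 2909.15/(810 * 50.2655) m = 0.0714514 m ≈ 71.45 mm

71.45 mm


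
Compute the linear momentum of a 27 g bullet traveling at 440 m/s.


p = m*v = 0.027*440 = 11.88 kg·m/s

11.88 kg·m/s


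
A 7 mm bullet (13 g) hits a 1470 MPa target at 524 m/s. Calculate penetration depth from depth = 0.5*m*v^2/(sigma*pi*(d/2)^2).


A = pi*(d/2)^2 = pi*(7/2)^2 = 38.4845 mm^2
E = 0.5*m*v^2 = 0.5*0.013*524^2 = 1784.74 J
depth = E/(sigma*A) = 1784.74 J / (1470 MPa * 38.4845 mm^2) = 1784.74/(1470 * 38.4845) m = 0.0315481 m ≈ 31.55 mm

31.55 mm


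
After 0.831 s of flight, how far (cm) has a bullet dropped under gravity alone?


drop = 0.5*g*t^2 = 0.5*9.81*0.831^2 = 3.3872 m ≈ 338.7 cm

338.7 cm


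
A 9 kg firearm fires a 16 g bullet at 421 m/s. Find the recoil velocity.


v_recoil = m_p * v_p / m_gun = 0.016 * 421 / 9 = 0.7484 m/s

0.7484 m/s


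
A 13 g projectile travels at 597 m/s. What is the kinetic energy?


E = 0.5*m*v^2 = 0.5*0.013*597^2 = 2317 J

2317 J


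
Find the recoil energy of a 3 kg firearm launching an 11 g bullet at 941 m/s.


v_r = m_p*v_p/m_gun = 0.011*941/3 = 3.45033 m/s, E_r = 0.5*m_gun*v_r^2 = 0.5*3*3.45033^2 = 17.86 J

17.86 J


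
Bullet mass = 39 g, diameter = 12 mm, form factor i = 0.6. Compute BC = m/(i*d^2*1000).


BC = m/(i*d^2*1000) = 39/(0.6 * 12^2 * 1000) = 0.0004514

0.0004514


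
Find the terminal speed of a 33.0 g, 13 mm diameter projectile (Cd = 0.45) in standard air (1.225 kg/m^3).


A = pi*(d/2)^2 = pi*(13/2000)^2 = 1.32732e-04 m^2
vt = sqrt(2mg/(Cd*rho*A)) = sqrt(2*0.033*9.81/(0.45 * 1.225 * 1.32732e-04)) = 94.07 m/s

94.07 m/s


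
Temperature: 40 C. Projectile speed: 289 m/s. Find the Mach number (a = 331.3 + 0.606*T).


a = 331.3 + 0.606*(40) = 355.54 m/s
M = v/a = 289/355.54 = 0.8128

0.8128


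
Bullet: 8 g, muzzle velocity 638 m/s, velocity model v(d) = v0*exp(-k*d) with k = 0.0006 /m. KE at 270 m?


v = v0*exp(-k*d) = 638*exp(-0.0006*270) = 542.581 m/s
E = 0.5*m*v^2 = 0.5*0.008*542.581^2 = 1178 J

1178 J


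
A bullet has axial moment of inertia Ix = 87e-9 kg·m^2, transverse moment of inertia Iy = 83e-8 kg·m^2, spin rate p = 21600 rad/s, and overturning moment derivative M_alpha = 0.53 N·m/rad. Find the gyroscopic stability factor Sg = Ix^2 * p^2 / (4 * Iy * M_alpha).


Sg = Ix^2 * p^2 / (4 * Iy * M_alpha) = (87e-9)^2 * 21600^2 / (4 * 83e-8 * 0.53) = 2.007

2.007


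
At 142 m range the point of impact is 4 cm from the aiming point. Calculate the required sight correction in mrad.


1 mrad subtends 1 cm per 10 m of range, so adj = error_cm / (dist_m / 10) = 4 / (142/10) = 0.2817 mrad

0.2817 mrad


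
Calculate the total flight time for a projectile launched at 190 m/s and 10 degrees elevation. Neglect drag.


T = 2*v0*sin(theta)/g = 2*190*sin(10°)/9.81 = 6.726 s

6.726 s


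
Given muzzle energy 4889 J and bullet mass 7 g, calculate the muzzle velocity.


v = sqrt(2*E/m) = sqrt(2*4889/0.007) = 1182 m/s

1182 m/s


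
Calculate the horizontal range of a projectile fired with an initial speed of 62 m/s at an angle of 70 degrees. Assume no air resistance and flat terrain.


R = v0^2 * sin(2*theta) / g = 62^2 * sin(2*70°) / 9.81 = 251.9 m

251.9 m


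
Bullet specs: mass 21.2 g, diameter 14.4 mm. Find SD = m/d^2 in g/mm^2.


SD = m/d^2 = 21.2/14.4^2 = 0.1022 g/mm^2

0.1022 g/mm^2


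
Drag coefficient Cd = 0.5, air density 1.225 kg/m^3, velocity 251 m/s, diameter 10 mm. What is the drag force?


A = pi*(d/2)^2 = pi*(10/2000)^2 = 7.85398e-05 m^2
Fd = 0.5*Cd*rho*A*v^2 = 0.5*0.5*1.225*7.85398e-05*251^2 = 1.515 N

1.515 N


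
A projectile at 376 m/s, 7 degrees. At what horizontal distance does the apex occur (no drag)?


R = v0^2*sin(2*theta)/g = 376^2*sin(2*7°)/9.81 = 3486.44 m
apex_dist = R/2 = 3486.44/2 = 1743 m

1743 m


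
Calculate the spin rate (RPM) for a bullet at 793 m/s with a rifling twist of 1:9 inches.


twist_m = 9*0.0254 = 0.2286 m
spin = v/twist = 793/0.2286 = 3468.941 rev/s
RPM = spin*60 = 3468.941*60 ≈ 208136 RPM

208136 RPM


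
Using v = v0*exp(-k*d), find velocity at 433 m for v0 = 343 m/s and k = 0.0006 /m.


v = v0*exp(-k*d) = 343*exp(-0.0006*433) = 264.5 m/s

264.5 m/s


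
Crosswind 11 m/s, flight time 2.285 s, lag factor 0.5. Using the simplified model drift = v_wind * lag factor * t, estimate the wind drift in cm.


drift = v_wind * lag * t = 11 * 0.5 * 2.285 = 12.5675 m ≈ 1257 cm

1257 cm


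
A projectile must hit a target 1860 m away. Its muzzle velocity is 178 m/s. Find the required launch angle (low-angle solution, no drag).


sin(2*theta) = R*g/v0^2 = 1860*9.81/178^2 = 0.575893, theta = arcsin(0.575893)/2 = 17.58°

17.58 degrees


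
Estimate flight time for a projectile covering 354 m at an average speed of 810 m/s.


t = d/v = 354/810 = 0.437 s

0.437 s


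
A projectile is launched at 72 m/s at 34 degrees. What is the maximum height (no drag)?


H = (v0*sin(theta))^2 / (2g) = (72*sin(34°))^2 / (2*9.81) = 82.62 m

82.62 m


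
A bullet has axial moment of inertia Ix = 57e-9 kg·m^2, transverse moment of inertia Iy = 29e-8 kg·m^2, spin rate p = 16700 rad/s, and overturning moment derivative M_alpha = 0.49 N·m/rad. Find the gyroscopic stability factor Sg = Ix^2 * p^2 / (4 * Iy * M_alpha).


Sg = Ix^2 * p^2 / (4 * Iy * M_alpha) = (57e-9)^2 * 16700^2 / (4 * 29e-8 * 0.49) = 1.594

1.594


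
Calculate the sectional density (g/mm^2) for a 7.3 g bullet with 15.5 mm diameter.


SD = m/d^2 = 7.3/15.5^2 = 0.03039 g/mm^2

0.03039 g/mm^2


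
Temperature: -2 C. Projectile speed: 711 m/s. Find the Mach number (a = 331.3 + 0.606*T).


a = 331.3 + 0.606*(-2) = 330.088 m/s
M = v/a = 711/330.088 = 2.154

2.154


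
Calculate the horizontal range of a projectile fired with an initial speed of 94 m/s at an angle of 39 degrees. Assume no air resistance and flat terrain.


R = v0^2 * sin(2*theta) / g = 94^2 * sin(2*39°) / 9.81 = 881 m

881 m


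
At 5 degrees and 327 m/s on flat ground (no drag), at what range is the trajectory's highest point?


R = v0^2*sin(2*theta)/g = 327^2*sin(2*5°)/9.81 = 1892.77 m
apex_dist = R/2 = 1892.77/2 = 946.4 m

946.4 m


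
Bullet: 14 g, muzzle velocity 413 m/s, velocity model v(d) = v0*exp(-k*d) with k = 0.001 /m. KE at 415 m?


v = v0*exp(-k*d) = 413*exp(-0.001*415) = 272.721 m/s
E = 0.5*m*v^2 = 0.5*0.014*272.721^2 = 520.6 J

520.6 J


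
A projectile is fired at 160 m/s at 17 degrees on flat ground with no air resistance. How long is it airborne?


T = 2*v0*sin(theta)/g = 2*160*sin(17°)/9.81 = 9.537 s

9.537 s


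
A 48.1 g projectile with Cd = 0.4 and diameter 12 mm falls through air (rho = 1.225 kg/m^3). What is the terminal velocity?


A = pi*(d/2)^2 = pi*(12/2000)^2 = 1.13097e-04 m^2
vt = sqrt(2mg/(Cd*rho*A)) = sqrt(2*0.0481*9.81/(0.4 * 1.225 * 1.13097e-04)) = 130.5 m/s

130.5 m/s


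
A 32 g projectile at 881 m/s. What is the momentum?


p = m*v = 0.032*881 = 28.19 kg·m/s

28.19 kg·m/s


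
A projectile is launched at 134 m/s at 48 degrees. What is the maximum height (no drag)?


H = (v0*sin(theta))^2 / (2g) = (134*sin(48°))^2 / (2*9.81) = 505.4 m

505.4 m


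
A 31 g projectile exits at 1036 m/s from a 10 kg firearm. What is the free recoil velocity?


v_recoil = m_p * v_p / m_gun = 0.031 * 1036 / 10 = 3.212 m/s

3.212 m/s


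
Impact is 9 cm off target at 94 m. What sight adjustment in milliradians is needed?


1 mrad subtends 1 cm per 10 m of range, so adj = error_cm / (dist_m / 10) = 9 / (94/10) = 0.9574 mrad

0.9574 mrad


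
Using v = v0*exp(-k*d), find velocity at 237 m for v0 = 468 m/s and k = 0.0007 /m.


v = v0*exp(-k*d) = 468*exp(-0.0007*237) = 396.5 m/s

396.5 m/s


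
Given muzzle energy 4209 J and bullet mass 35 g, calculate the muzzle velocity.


v = sqrt(2*E/m) = sqrt(2*4209/0.035) = 490.4 m/s

490.4 m/s


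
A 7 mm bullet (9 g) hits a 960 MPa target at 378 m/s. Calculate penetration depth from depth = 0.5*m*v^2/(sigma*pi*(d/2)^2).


A = pi*(d/2)^2 = pi*(7/2)^2 = 38.4845 mm^2
E = 0.5*m*v^2 = 0.5*0.009*378^2 = 642.978 J
depth = E/(sigma*A) = 642.978 J / (960 MPa * 38.4845 mm^2) = 642.978/(960 * 38.4845) m = 0.0174036 m ≈ 17.4 mm

17.4 mm


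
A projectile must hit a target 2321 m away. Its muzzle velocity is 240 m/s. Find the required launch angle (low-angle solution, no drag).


sin(2*theta) = R*g/v0^2 = 2321*9.81/240^2 = 0.395295, theta = arcsin(0.395295)/2 = 11.64°

11.64 degrees


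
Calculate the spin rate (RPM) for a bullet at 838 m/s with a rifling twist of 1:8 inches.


twist_m = 8*0.0254 = 0.2032 m
spin = v/twist = 838/0.2032 = 4124.016 rev/s
RPM = spin*60 = 4124.016*60 ≈ 247441 RPM

247441 RPM


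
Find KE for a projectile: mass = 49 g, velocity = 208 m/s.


E = 0.5*m*v^2 = 0.5*0.049*208^2 = 1060 J

1060 J


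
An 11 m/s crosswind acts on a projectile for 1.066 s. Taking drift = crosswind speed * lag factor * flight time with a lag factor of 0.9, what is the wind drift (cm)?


drift = v_wind * lag * t = 11 * 0.9 * 1.066 = 10.5534 m ≈ 1055 cm

1055 cm


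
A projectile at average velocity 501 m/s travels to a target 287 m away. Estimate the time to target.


t = d/v = 287/501 = 0.5729 s

0.5729 s


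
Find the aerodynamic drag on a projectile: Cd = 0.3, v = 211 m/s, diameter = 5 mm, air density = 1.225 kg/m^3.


A = pi*(d/2)^2 = pi*(5/2000)^2 = 1.96350e-05 m^2
Fd = 0.5*Cd*rho*A*v^2 = 0.5*0.3*1.225*1.96350e-05*211^2 = 0.1606 N

0.1606 N


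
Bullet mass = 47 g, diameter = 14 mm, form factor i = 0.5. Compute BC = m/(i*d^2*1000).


BC = m/(i*d^2*1000) = 47/(0.5 * 14^2 * 1000) = 0.0004796

0.0004796


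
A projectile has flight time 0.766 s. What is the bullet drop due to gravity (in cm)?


drop = 0.5*g*t^2 = 0.5*9.81*0.766^2 = 2.87804 m ≈ 287.8 cm

287.8 cm


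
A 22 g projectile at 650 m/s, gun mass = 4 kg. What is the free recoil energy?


v_r = m_p*v_p/m_gun = 0.022*650/4 = 3.575 m/s, E_r = 0.5*m_gun*v_r^2 = 0.5*4*3.575^2 = 25.56 J

25.56 J


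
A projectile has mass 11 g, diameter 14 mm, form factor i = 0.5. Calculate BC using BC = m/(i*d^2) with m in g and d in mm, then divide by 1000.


BC = m/(i*d^2*1000) = 11/(0.5 * 14^2 * 1000) = 0.0001122

0.0001122


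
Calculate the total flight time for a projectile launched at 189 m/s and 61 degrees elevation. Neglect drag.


T = 2*v0*sin(theta)/g = 2*189*sin(61°)/9.81 = 33.7 s

33.7 s


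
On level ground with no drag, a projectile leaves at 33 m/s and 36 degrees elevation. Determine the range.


R = v0^2 * sin(2*theta) / g = 33^2 * sin(2*36°) / 9.81 = 105.6 m

105.6 m


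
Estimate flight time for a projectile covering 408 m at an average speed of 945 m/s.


t = d/v = 408/945 = 0.4317 s

0.4317 s


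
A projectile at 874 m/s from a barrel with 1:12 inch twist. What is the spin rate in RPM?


twist_m = 12*0.0254 = 0.3048 m
spin = v/twist = 874/0.3048 = 2867.454 rev/s
RPM = spin*60 = 2867.454*60 ≈ 172047 RPM

172047 RPM


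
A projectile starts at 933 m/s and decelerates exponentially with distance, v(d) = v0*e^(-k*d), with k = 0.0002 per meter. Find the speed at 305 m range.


v = v0*exp(-k*d) = 933*exp(-0.0002*305) = 877.8 m/s

877.8 m/s


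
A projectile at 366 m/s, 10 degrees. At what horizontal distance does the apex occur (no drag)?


R = v0^2*sin(2*theta)/g = 366^2*sin(2*10°)/9.81 = 4670.3 m
apex_dist = R/2 = 4670.3/2 = 2335 m

2335 m


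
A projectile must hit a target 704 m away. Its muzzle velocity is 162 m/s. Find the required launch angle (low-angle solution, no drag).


sin(2*theta) = R*g/v0^2 = 704*9.81/162^2 = 0.263155, theta = arcsin(0.263155)/2 = 7.629°

7.629 degrees


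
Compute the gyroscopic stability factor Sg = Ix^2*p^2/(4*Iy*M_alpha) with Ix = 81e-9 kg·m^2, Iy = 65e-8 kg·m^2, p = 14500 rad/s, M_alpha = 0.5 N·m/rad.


Sg = Ix^2 * p^2 / (4 * Iy * M_alpha) = (81e-9)^2 * 14500^2 / (4 * 65e-8 * 0.5) = 1.061

1.061
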